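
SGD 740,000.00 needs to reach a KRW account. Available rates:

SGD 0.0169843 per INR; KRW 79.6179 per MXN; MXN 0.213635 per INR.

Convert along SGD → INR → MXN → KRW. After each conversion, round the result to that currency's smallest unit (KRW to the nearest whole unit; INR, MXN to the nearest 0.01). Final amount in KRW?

SGD 740,000.00 ÷ 0.0169843 = INR 43,569,649.62
INR 43,569,649.62 × 0.213635 = MXN 9,308,002.10
MXN 9,308,002.10 × 79.6179 = KRW 741,083,580

KRW 741,083,580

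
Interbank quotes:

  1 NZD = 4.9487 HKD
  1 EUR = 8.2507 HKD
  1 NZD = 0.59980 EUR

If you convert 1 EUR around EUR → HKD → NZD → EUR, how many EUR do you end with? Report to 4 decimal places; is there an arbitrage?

1.0000 (no arbitrage)

Around EUR → HKD → NZD → EUR: 1 × 8.2507 ÷ 4.9487 × 0.59980 = 1.000014
Product ≈ 1 (deviation 0.001%, within rounding noise).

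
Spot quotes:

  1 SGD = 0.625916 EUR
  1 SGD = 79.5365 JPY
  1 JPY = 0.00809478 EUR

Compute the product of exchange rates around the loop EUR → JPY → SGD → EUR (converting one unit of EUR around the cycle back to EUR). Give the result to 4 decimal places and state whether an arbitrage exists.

Around EUR → JPY → SGD → EUR: 1 ÷ 0.00809478 ÷ 79.5365 × 0.625916 = 0.972175
Product < 1; profitable direction is EUR → SGD → JPY → EUR.

0.9722 (arbitrage exists)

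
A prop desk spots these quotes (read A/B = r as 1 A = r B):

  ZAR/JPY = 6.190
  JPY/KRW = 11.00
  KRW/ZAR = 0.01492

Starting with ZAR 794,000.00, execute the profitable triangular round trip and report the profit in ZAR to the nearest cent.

Profit: ZAR 12,626.82

Profitable loop is ZAR → JPY → KRW → ZAR:
ZAR 794,000.00 × 6.190 = JPY 4,914,860
JPY 4,914,860 × 11.00 = KRW 54,063,460
KRW 54,063,460 × 0.01492 = ZAR 806,626.82
Profit = ZAR 806,626.82 − ZAR 794,000.00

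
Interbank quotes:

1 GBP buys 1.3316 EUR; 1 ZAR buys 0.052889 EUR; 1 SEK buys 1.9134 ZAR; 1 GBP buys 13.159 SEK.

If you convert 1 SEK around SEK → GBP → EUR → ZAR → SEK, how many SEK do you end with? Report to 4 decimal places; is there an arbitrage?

1.0000 (no arbitrage)

Around SEK → GBP → EUR → ZAR → SEK: 1 ÷ 13.159 × 1.3316 ÷ 0.052889 ÷ 1.9134 = 0.999953
Product ≈ 1 (deviation 0.005%, within rounding noise).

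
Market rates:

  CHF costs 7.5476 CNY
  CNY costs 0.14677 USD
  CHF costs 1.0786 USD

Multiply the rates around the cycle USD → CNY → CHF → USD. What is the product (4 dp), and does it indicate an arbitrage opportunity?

Around USD → CNY → CHF → USD: 1 ÷ 0.14677 ÷ 7.5476 × 1.0786 = 0.973676
Product < 1; profitable direction is USD → CHF → CNY → USD.

0.9737 (arbitrage exists)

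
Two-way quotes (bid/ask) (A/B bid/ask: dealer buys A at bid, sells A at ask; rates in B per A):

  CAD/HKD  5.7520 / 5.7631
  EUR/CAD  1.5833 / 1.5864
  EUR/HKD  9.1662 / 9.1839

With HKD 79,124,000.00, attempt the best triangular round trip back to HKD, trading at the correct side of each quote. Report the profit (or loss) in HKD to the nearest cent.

Net profit: HKD 204,402.14

Best loop HKD → CAD → EUR → HKD:
HKD 79,124,000.00 ÷ 5.7631 (buy CAD at ask) = CAD 13,729,416.46
CAD 13,729,416.46 ÷ 1.5864 (buy EUR at ask) = EUR 8,654,448.10
EUR 8,654,448.10 × 9.1662 (sell EUR at bid) = HKD 79,328,402.14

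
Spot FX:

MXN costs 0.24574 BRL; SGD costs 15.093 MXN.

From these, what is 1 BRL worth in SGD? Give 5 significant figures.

BRL/SGD = 0.26962

1 BRL ÷ 0.24574 = 4.06934 MXN
4.06934 MXN ÷ 15.093 = 0.269618 SGD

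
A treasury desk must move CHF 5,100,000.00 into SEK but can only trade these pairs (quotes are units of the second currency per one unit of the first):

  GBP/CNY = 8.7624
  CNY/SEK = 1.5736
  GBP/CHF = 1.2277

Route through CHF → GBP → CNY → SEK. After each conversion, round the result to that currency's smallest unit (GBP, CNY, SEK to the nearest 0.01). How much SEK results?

SEK 57,278,988.73

CHF 5,100,000.00 ÷ 1.2277 = GBP 4,154,109.31
GBP 4,154,109.31 × 8.7624 = CNY 36,399,967.42
CNY 36,399,967.42 × 1.5736 = SEK 57,278,988.73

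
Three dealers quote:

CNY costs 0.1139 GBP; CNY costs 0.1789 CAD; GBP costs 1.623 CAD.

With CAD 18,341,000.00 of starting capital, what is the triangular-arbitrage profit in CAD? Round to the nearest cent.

Profitable loop is CAD → CNY → GBP → CAD:
CAD 18,341,000.00 ÷ 0.1789 = CNY 102,520,961.43
CNY 102,520,961.43 × 0.1139 = GBP 11,677,137.51
GBP 11,677,137.51 × 1.623 = CAD 18,951,994.17
Profit = CAD 18,951,994.17 − CAD 18,341,000.00

Profit: CAD 610,994.17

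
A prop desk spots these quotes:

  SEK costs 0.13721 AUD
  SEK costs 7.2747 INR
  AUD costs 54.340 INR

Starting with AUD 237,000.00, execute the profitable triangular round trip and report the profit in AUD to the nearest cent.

Profit: AUD 5,906.23

Profitable loop is AUD → INR → SEK → AUD:
AUD 237,000.00 × 54.340 = INR 12,878,580.00
INR 12,878,580.00 ÷ 7.2747 = SEK 1,770,324.55
SEK 1,770,324.55 × 0.13721 = AUD 242,906.23
Profit = AUD 242,906.23 − AUD 237,000.00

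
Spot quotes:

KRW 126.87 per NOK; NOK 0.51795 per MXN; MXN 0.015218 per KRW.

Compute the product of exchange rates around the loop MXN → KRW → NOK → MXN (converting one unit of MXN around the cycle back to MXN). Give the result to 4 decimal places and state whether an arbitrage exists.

Around MXN → KRW → NOK → MXN: 1 ÷ 0.015218 ÷ 126.87 ÷ 0.51795 = 0.999990
Product ≈ 1 (deviation 0.001%, within rounding noise).

1.0000 (no arbitrage)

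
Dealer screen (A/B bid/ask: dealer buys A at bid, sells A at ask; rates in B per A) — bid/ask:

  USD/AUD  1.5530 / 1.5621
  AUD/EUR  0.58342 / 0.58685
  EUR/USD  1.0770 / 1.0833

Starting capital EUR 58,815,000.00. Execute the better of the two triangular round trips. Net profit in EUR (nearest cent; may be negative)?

Net profit: EUR 409,774.65

Best loop EUR → AUD → USD → EUR:
EUR 58,815,000.00 ÷ 0.58685 (buy AUD at ask) = AUD 100,221,521.68
AUD 100,221,521.68 ÷ 1.5621 (buy USD at ask) = USD 64,158,198.38
USD 64,158,198.38 ÷ 1.0833 (buy EUR at ask) = EUR 59,224,774.65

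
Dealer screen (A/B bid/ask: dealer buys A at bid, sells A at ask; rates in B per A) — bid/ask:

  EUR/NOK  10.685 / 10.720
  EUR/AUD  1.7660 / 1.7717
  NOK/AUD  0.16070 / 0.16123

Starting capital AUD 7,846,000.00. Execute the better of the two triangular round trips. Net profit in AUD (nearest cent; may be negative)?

Best loop AUD → NOK → EUR → AUD:
AUD 7,846,000.00 ÷ 0.16123 (buy NOK at ask) = NOK 48,663,400.11
NOK 48,663,400.11 ÷ 10.720 (buy EUR at ask) = EUR 4,539,496.28
EUR 4,539,496.28 × 1.7660 (sell EUR at bid) = AUD 8,016,750.43

Net profit: AUD 170,750.43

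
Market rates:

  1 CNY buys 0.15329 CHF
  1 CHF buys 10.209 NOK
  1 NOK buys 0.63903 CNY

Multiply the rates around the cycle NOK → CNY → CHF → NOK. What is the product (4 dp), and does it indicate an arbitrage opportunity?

Around NOK → CNY → CHF → NOK: 1 × 0.63903 × 0.15329 × 10.209 = 1.000042
Product ≈ 1 (deviation 0.004%, within rounding noise).

1.0000 (no arbitrage)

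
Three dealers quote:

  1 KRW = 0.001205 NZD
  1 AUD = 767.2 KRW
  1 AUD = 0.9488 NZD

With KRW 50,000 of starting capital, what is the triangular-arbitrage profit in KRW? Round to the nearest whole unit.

Profit: KRW 1,316

Profitable loop is KRW → AUD → NZD → KRW:
KRW 50,000 ÷ 767.2 = AUD 65.17
AUD 65.17 × 0.9488 = NZD 61.84
NZD 61.84 ÷ 0.001205 = KRW 51,316
Profit = KRW 51,316 − KRW 50,000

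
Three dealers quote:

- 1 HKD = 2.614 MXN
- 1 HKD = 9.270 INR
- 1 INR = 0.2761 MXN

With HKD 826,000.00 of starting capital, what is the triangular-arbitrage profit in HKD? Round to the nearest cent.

Profit: HKD 17,605.67

Profitable loop is HKD → MXN → INR → HKD:
HKD 826,000.00 × 2.614 = MXN 2,159,164.00
MXN 2,159,164.00 ÷ 0.2761 = INR 7,820,224.56
INR 7,820,224.56 ÷ 9.270 = HKD 843,605.67
Profit = HKD 843,605.67 − HKD 826,000.00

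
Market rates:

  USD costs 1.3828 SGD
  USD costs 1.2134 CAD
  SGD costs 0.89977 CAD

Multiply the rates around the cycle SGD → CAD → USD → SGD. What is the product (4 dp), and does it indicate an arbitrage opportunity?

Around SGD → CAD → USD → SGD: 1 × 0.89977 ÷ 1.2134 × 1.3828 = 1.025385
Product > 1; profitable direction is SGD → CAD → USD → SGD.

1.0254 (arbitrage exists)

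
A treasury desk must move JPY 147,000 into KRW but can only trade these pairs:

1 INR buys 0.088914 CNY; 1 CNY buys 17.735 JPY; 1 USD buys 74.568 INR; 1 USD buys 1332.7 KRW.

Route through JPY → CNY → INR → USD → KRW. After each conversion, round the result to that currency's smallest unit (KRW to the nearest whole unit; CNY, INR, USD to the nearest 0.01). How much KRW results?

KRW 1,666,075

JPY 147,000 ÷ 17.735 = CNY 8,288.69
CNY 8,288.69 ÷ 0.088914 = INR 93,221.43
INR 93,221.43 ÷ 74.568 = USD 1,250.15
USD 1,250.15 × 1332.7 = KRW 1,666,075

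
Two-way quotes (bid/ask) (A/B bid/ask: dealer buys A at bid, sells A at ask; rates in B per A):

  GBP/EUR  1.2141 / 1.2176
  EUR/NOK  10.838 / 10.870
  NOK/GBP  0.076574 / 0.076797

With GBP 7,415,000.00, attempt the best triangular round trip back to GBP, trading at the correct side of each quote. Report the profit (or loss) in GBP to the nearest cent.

Net profit: GBP 56,298.62

Best loop GBP → EUR → NOK → GBP:
GBP 7,415,000.00 × 1.2141 (sell GBP at bid) = EUR 9,002,551.50
EUR 9,002,551.50 × 10.838 (sell EUR at bid) = NOK 97,569,653.16
NOK 97,569,653.16 × 0.076574 (sell NOK at bid) = GBP 7,471,298.62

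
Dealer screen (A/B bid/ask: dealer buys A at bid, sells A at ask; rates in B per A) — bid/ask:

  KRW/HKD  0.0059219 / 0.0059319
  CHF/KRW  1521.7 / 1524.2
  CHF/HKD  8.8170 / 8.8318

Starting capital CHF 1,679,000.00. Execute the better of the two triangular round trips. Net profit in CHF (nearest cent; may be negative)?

Net profit: CHF 34,134.97

Best loop CHF → KRW → HKD → CHF:
CHF 1,679,000.00 × 1521.7 (sell CHF at bid) = KRW 2,554,934,300
KRW 2,554,934,300 × 0.0059219 (sell KRW at bid) = HKD 15,130,065.43
HKD 15,130,065.43 ÷ 8.8318 (buy CHF at ask) = CHF 1,713,134.97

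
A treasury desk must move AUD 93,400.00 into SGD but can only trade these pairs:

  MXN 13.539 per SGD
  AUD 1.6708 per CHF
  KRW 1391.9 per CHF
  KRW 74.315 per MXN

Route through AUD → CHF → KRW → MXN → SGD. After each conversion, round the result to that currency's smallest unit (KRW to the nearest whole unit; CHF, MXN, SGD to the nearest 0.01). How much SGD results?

AUD 93,400.00 ÷ 1.6708 = CHF 55,901.36
CHF 55,901.36 × 1391.9 = KRW 77,809,103
KRW 77,809,103 ÷ 74.315 = MXN 1,047,017.47
MXN 1,047,017.47 ÷ 13.539 = SGD 77,333.44

SGD 77,333.44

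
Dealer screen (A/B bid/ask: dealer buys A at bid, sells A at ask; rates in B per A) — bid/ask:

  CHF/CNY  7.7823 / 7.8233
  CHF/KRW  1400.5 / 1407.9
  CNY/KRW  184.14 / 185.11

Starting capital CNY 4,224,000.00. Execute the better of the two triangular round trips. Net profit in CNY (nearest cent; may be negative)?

Best loop CNY → KRW → CHF → CNY:
CNY 4,224,000.00 × 184.14 (sell CNY at bid) = KRW 777,807,360
KRW 777,807,360 ÷ 1407.9 (buy CHF at ask) = CHF 552,459.24
CHF 552,459.24 × 7.7823 (sell CHF at bid) = CNY 4,299,403.52

Net profit: CNY 75,403.52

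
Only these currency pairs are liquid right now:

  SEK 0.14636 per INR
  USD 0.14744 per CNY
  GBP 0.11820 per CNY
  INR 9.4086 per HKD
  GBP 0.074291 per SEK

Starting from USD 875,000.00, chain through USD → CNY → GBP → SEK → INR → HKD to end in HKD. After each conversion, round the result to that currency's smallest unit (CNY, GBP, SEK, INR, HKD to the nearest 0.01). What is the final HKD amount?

USD 875,000.00 ÷ 0.14744 = CNY 5,934,617.47
CNY 5,934,617.47 × 0.11820 = GBP 701,471.78
GBP 701,471.78 ÷ 0.074291 = SEK 9,442,217.50
SEK 9,442,217.50 ÷ 0.14636 = INR 64,513,647.85
INR 64,513,647.85 ÷ 9.4086 = HKD 6,856,880.71

HKD 6,856,880.71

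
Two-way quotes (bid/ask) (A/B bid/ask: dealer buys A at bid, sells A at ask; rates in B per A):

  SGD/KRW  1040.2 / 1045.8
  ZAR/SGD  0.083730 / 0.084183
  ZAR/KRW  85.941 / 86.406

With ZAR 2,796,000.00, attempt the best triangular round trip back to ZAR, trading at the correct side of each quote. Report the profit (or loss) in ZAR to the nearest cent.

Net profit: ZAR 22,325.87

Best loop ZAR → SGD → KRW → ZAR:
ZAR 2,796,000.00 × 0.083730 (sell ZAR at bid) = SGD 234,109.08
SGD 234,109.08 × 1040.2 (sell SGD at bid) = KRW 243,520,265
KRW 243,520,265 ÷ 86.406 (buy ZAR at ask) = ZAR 2,818,325.87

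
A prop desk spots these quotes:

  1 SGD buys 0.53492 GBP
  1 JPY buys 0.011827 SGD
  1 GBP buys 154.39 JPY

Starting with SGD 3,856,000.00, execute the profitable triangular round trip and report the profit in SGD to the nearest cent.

Profit: SGD 91,793.48

Profitable loop is SGD → JPY → GBP → SGD:
SGD 3,856,000.00 ÷ 0.011827 = JPY 326,033,652
JPY 326,033,652 ÷ 154.39 = GBP 2,111,753.69
GBP 2,111,753.69 ÷ 0.53492 = SGD 3,947,793.48
Profit = SGD 3,947,793.48 − SGD 3,856,000.00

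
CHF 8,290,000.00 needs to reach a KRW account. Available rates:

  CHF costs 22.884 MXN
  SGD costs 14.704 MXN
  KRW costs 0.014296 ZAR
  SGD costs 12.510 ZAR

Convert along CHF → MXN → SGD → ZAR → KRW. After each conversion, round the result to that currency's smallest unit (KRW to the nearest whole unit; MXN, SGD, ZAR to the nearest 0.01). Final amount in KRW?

CHF 8,290,000.00 × 22.884 = MXN 189,708,360.00
MXN 189,708,360.00 ÷ 14.704 = SGD 12,901,819.91
SGD 12,901,819.91 × 12.510 = ZAR 161,401,767.07
ZAR 161,401,767.07 ÷ 0.014296 = KRW 11,289,994,899

KRW 11,289,994,899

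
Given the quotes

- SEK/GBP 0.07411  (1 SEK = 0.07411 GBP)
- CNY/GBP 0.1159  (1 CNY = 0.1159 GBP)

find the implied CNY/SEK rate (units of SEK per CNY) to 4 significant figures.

1 CNY × 0.1159 = 0.1159 GBP
0.1159 GBP ÷ 0.07411 = 1.56389 SEK

CNY/SEK = 1.564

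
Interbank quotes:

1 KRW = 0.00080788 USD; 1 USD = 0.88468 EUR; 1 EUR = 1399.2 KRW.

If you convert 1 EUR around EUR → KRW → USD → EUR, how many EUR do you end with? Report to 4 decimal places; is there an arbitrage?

1.0000 (no arbitrage)

Around EUR → KRW → USD → EUR: 1 × 1399.2 × 0.00080788 × 0.88468 = 1.000030
Product ≈ 1 (deviation 0.003%, within rounding noise).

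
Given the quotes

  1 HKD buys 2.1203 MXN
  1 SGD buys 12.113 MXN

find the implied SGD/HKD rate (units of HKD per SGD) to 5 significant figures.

1 SGD × 12.113 = 12.113 MXN
12.113 MXN ÷ 2.1203 = 5.71287 HKD

SGD/HKD = 5.7129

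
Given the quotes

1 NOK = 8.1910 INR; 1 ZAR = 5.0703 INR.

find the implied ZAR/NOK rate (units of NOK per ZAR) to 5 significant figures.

ZAR/NOK = 0.61901

1 ZAR × 5.0703 = 5.0703 INR
5.0703 INR ÷ 8.1910 = 0.619009 NOK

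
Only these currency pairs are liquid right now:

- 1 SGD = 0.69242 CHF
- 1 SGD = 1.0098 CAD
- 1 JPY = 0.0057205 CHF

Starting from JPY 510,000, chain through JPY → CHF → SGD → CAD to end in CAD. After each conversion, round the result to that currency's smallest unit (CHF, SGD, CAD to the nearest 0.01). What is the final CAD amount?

CAD 4,254.70

JPY 510,000 × 0.0057205 = CHF 2,917.45
CHF 2,917.45 ÷ 0.69242 = SGD 4,213.41
SGD 4,213.41 × 1.0098 = CAD 4,254.70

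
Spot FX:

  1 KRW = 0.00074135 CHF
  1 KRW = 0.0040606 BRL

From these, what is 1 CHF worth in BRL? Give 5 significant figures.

1 CHF ÷ 0.00074135 = 1348.89 KRW
1348.89 KRW × 0.0040606 = 5.4773 BRL

CHF/BRL = 5.4773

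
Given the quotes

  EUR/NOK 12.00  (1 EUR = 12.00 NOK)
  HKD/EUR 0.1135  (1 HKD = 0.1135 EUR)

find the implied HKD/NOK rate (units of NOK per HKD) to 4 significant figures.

1 HKD × 0.1135 = 0.1135 EUR
0.1135 EUR × 12.00 = 1.362 NOK

HKD/NOK = 1.362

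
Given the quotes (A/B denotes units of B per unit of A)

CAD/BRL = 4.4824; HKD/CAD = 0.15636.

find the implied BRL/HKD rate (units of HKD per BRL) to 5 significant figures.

1 BRL ÷ 4.4824 = 0.223095 CAD
0.223095 CAD ÷ 0.15636 = 1.4268 HKD

BRL/HKD = 1.4268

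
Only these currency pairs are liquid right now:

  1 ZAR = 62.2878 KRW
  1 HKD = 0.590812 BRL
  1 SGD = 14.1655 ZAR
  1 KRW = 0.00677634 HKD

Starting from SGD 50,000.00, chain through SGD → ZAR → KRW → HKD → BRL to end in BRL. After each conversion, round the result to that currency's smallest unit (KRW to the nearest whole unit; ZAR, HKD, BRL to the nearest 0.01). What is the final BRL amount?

SGD 50,000.00 × 14.1655 = ZAR 708,275.00
ZAR 708,275.00 × 62.2878 = KRW 44,116,892
KRW 44,116,892 × 0.00677634 = HKD 298,951.06
HKD 298,951.06 × 0.590812 = BRL 176,623.87

BRL 176,623.87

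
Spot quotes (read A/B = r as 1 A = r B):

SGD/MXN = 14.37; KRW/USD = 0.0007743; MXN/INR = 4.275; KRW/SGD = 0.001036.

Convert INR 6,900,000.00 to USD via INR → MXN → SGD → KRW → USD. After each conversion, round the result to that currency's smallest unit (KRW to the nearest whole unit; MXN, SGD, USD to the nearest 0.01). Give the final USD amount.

USD 83,947.10

INR 6,900,000.00 ÷ 4.275 = MXN 1,614,035.09
MXN 1,614,035.09 ÷ 14.37 = SGD 112,319.77
SGD 112,319.77 ÷ 0.001036 = KRW 108,416,766
KRW 108,416,766 × 0.0007743 = USD 83,947.10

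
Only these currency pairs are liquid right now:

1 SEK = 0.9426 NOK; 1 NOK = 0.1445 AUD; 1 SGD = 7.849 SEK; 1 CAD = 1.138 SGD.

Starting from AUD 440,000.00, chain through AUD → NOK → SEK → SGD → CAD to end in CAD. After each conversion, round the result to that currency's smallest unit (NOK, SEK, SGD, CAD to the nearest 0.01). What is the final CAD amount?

CAD 361,660.27

AUD 440,000.00 ÷ 0.1445 = NOK 3,044,982.70
NOK 3,044,982.70 ÷ 0.9426 = SEK 3,230,408.13
SEK 3,230,408.13 ÷ 7.849 = SGD 411,569.39
SGD 411,569.39 ÷ 1.138 = CAD 361,660.27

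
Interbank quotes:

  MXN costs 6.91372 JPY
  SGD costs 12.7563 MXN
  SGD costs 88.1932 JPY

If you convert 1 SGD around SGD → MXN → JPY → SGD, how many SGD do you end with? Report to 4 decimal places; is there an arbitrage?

Around SGD → MXN → JPY → SGD: 1 × 12.7563 × 6.91372 ÷ 88.1932 = 1.000003
Product ≈ 1 (deviation 0.000%, within rounding noise).

1.0000 (no arbitrage)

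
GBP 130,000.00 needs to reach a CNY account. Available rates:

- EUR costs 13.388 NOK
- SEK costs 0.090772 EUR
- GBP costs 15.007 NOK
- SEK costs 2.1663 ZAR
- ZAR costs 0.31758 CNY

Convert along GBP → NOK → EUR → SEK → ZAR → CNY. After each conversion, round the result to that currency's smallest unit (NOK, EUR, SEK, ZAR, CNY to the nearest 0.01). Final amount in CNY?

CNY 1,104,438.04

GBP 130,000.00 × 15.007 = NOK 1,950,910.00
NOK 1,950,910.00 ÷ 13.388 = EUR 145,720.79
EUR 145,720.79 ÷ 0.090772 = SEK 1,605,349.56
SEK 1,605,349.56 × 2.1663 = ZAR 3,477,668.75
ZAR 3,477,668.75 × 0.31758 = CNY 1,104,438.04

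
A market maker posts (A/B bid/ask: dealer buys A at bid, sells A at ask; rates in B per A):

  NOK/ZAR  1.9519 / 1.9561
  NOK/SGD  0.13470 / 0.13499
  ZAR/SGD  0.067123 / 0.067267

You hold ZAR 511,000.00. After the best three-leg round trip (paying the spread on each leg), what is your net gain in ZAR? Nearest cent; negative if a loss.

Best loop ZAR → NOK → SGD → ZAR:
ZAR 511,000.00 ÷ 1.9561 (buy NOK at ask) = NOK 261,234.09
NOK 261,234.09 × 0.13470 (sell NOK at bid) = SGD 35,188.23
SGD 35,188.23 ÷ 0.067267 (buy ZAR at ask) = ZAR 523,112.84

Net profit: ZAR 12,112.84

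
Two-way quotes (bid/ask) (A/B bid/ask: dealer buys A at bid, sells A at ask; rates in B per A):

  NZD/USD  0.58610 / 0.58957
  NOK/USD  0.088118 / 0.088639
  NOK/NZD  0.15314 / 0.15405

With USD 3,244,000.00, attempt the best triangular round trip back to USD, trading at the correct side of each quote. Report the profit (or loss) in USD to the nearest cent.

Best loop USD → NOK → NZD → USD:
USD 3,244,000.00 ÷ 0.088639 (buy NOK at ask) = NOK 36,597,885.81
NOK 36,597,885.81 × 0.15314 (sell NOK at bid) = NZD 5,604,600.23
NZD 5,604,600.23 × 0.58610 (sell NZD at bid) = USD 3,284,856.20

Net profit: USD 40,856.20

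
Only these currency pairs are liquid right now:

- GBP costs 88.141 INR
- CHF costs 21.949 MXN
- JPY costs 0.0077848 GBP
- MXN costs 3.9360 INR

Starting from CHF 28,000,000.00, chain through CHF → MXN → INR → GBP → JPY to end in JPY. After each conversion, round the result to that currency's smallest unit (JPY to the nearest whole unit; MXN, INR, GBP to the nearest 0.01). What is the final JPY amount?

JPY 3,525,351,509

CHF 28,000,000.00 × 21.949 = MXN 614,572,000.00
MXN 614,572,000.00 × 3.9360 = INR 2,418,955,392.00
INR 2,418,955,392.00 ÷ 88.141 = GBP 27,444,156.43
GBP 27,444,156.43 ÷ 0.0077848 = JPY 3,525,351,509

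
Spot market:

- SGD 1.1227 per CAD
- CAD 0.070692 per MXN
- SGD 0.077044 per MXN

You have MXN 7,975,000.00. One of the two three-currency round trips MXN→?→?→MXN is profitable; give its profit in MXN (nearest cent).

Profit: MXN 240,346.03

Profitable loop is MXN → CAD → SGD → MXN:
MXN 7,975,000.00 × 0.070692 = CAD 563,768.70
CAD 563,768.70 × 1.1227 = SGD 632,943.12
SGD 632,943.12 ÷ 0.077044 = MXN 8,215,346.03
Profit = MXN 8,215,346.03 − MXN 7,975,000.00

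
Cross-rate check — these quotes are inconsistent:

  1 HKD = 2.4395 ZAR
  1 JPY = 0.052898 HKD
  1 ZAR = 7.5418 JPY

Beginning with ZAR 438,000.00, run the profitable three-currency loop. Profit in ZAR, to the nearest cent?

Profit: ZAR 12,048.20

Profitable loop is ZAR → HKD → JPY → ZAR:
ZAR 438,000.00 ÷ 2.4395 = HKD 179,544.99
HKD 179,544.99 ÷ 0.052898 = JPY 3,394,173
JPY 3,394,173 ÷ 7.5418 = ZAR 450,048.20
Profit = ZAR 450,048.20 − ZAR 438,000.00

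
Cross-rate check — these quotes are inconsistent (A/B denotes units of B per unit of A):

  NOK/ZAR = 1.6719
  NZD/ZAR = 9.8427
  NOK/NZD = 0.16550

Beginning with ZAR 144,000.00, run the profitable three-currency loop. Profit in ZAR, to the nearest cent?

Profit: ZAR 3,795.27

Profitable loop is ZAR → NZD → NOK → ZAR:
ZAR 144,000.00 ÷ 9.8427 = NZD 14,630.13
NZD 14,630.13 ÷ 0.16550 = NOK 88,399.59
NOK 88,399.59 × 1.6719 = ZAR 147,795.27
Profit = ZAR 147,795.27 − ZAR 144,000.00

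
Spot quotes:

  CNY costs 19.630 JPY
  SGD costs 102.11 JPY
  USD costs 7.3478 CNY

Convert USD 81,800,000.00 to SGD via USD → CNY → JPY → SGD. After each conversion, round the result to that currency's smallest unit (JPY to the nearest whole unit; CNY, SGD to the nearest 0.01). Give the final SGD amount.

SGD 115,548,058.81

USD 81,800,000.00 × 7.3478 = CNY 601,050,040.00
CNY 601,050,040.00 × 19.630 = JPY 11,798,612,285
JPY 11,798,612,285 ÷ 102.11 = SGD 115,548,058.81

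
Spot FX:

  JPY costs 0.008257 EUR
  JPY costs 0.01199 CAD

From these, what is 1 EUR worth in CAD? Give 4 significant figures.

EUR/CAD = 1.452

1 EUR ÷ 0.008257 = 121.109 JPY
121.109 JPY × 0.01199 = 1.4521 CAD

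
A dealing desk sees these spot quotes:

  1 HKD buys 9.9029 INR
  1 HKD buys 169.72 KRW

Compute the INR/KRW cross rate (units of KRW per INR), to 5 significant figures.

1 INR ÷ 9.9029 = 0.100981 HKD
0.100981 HKD × 169.72 = 17.1384 KRW

INR/KRW = 17.138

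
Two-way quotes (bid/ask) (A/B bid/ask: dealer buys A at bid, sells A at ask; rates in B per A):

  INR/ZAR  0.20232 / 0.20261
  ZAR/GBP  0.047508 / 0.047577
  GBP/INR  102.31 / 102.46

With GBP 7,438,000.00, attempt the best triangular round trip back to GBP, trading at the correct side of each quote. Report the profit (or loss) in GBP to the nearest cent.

Net profit: GBP 92,848.17

Best loop GBP → ZAR → INR → GBP:
GBP 7,438,000.00 ÷ 0.047577 (buy ZAR at ask) = ZAR 156,336,044.73
ZAR 156,336,044.73 ÷ 0.20261 (buy INR at ask) = INR 771,610,703.95
INR 771,610,703.95 ÷ 102.46 (buy GBP at ask) = GBP 7,530,848.17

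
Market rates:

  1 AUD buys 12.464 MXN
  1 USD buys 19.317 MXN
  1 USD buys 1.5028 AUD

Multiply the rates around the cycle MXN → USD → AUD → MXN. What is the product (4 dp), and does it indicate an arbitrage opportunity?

0.9697 (arbitrage exists)

Around MXN → USD → AUD → MXN: 1 ÷ 19.317 × 1.5028 × 12.464 = 0.969659
Product < 1; profitable direction is MXN → AUD → USD → MXN.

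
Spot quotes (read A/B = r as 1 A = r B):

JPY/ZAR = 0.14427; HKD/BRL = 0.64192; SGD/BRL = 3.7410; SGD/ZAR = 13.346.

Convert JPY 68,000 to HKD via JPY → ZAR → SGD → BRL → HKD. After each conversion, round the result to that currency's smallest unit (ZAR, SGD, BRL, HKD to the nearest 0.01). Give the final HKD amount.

JPY 68,000 × 0.14427 = ZAR 9,810.36
ZAR 9,810.36 ÷ 13.346 = SGD 735.08
SGD 735.08 × 3.7410 = BRL 2,749.93
BRL 2,749.93 ÷ 0.64192 = HKD 4,283.91

HKD 4,283.91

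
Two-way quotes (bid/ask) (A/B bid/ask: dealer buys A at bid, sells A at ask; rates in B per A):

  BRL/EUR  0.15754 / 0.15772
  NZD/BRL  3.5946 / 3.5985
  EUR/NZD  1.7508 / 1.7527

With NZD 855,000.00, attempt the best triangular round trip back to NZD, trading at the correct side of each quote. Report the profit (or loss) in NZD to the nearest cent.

Best loop NZD → EUR → BRL → NZD:
NZD 855,000.00 ÷ 1.7527 (buy EUR at ask) = EUR 487,818.79
EUR 487,818.79 ÷ 0.15772 (buy BRL at ask) = BRL 3,092,941.88
BRL 3,092,941.88 ÷ 3.5985 (buy NZD at ask) = NZD 859,508.65

Net profit: NZD 4,508.65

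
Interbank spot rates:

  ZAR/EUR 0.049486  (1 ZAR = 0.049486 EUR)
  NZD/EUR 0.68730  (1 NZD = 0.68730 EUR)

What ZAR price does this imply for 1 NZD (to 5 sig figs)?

1 NZD × 0.68730 = 0.6873 EUR
0.6873 EUR ÷ 0.049486 = 13.8888 ZAR

NZD/ZAR = 13.889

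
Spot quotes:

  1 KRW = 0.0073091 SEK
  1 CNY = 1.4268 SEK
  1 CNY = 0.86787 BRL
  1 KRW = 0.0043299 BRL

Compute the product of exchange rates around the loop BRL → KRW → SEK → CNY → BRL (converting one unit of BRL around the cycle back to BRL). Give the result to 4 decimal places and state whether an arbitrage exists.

1.0268 (arbitrage exists)

Around BRL → KRW → SEK → CNY → BRL: 1 ÷ 0.0043299 × 0.0073091 ÷ 1.4268 × 0.86787 = 1.026781
Product > 1; profitable direction is BRL → KRW → SEK → CNY → BRL.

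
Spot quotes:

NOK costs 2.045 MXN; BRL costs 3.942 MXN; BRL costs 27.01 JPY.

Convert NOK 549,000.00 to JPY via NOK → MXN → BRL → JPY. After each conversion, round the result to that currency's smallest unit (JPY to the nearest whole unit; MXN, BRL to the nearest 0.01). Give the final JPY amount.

JPY 7,692,608

NOK 549,000.00 × 2.045 = MXN 1,122,705.00
MXN 1,122,705.00 ÷ 3.942 = BRL 284,805.94
BRL 284,805.94 × 27.01 = JPY 7,692,608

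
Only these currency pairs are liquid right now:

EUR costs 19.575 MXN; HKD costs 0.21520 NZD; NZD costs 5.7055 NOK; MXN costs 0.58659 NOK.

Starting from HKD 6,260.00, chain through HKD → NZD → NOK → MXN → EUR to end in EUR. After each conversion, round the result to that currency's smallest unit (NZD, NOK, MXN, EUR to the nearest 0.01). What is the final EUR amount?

EUR 669.38

HKD 6,260.00 × 0.21520 = NZD 1,347.15
NZD 1,347.15 × 5.7055 = NOK 7,686.16
NOK 7,686.16 ÷ 0.58659 = MXN 13,103.12
MXN 13,103.12 ÷ 19.575 = EUR 669.38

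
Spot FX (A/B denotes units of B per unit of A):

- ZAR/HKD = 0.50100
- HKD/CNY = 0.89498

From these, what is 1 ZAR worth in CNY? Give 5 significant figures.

1 ZAR × 0.50100 = 0.501 HKD
0.501 HKD × 0.89498 = 0.448385 CNY

ZAR/CNY = 0.44838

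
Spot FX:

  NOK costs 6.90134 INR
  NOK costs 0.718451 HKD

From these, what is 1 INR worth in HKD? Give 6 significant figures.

INR/HKD = 0.104103

1 INR ÷ 6.90134 = 0.144899 NOK
0.144899 NOK × 0.718451 = 0.104103 HKD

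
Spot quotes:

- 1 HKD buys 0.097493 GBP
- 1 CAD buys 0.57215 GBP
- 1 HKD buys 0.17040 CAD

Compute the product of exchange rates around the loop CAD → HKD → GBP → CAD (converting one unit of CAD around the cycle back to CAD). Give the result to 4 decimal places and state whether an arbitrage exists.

1.0000 (no arbitrage)

Around CAD → HKD → GBP → CAD: 1 ÷ 0.17040 × 0.097493 ÷ 0.57215 = 0.999986
Product ≈ 1 (deviation 0.001%, within rounding noise).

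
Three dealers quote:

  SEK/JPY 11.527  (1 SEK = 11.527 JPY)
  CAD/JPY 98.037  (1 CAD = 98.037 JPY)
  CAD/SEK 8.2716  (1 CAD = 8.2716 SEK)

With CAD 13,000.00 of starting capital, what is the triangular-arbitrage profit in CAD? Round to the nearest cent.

Profit: CAD 366.80

Profitable loop is CAD → JPY → SEK → CAD:
CAD 13,000.00 × 98.037 = JPY 1,274,481
JPY 1,274,481 ÷ 11.527 = SEK 110,564.85
SEK 110,564.85 ÷ 8.2716 = CAD 13,366.80
Profit = CAD 13,366.80 − CAD 13,000.00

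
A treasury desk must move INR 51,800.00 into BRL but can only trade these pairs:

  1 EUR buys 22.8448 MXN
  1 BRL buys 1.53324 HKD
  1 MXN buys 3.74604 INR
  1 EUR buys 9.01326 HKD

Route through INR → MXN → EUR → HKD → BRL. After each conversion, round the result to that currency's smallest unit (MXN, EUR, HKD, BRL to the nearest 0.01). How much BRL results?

INR 51,800.00 ÷ 3.74604 = MXN 13,827.94
MXN 13,827.94 ÷ 22.8448 = EUR 605.30
EUR 605.30 × 9.01326 = HKD 5,455.73
HKD 5,455.73 ÷ 1.53324 = BRL 3,558.30

BRL 3,558.30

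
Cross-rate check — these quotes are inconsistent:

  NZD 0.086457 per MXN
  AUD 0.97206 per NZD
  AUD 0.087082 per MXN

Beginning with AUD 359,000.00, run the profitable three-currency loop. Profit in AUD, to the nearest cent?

Profitable loop is AUD → NZD → MXN → AUD:
AUD 359,000.00 ÷ 0.97206 = NZD 369,318.77
NZD 369,318.77 ÷ 0.086457 = MXN 4,271,704.62
MXN 4,271,704.62 × 0.087082 = AUD 371,988.58
Profit = AUD 371,988.58 − AUD 359,000.00

Profit: AUD 12,988.58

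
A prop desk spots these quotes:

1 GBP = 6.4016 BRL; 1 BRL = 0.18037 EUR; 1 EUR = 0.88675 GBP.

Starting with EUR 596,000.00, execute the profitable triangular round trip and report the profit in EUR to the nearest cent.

Profitable loop is EUR → GBP → BRL → EUR:
EUR 596,000.00 × 0.88675 = GBP 528,503.00
GBP 528,503.00 × 6.4016 = BRL 3,383,264.80
BRL 3,383,264.80 × 0.18037 = EUR 610,239.47
Profit = EUR 610,239.47 − EUR 596,000.00

Profit: EUR 14,239.47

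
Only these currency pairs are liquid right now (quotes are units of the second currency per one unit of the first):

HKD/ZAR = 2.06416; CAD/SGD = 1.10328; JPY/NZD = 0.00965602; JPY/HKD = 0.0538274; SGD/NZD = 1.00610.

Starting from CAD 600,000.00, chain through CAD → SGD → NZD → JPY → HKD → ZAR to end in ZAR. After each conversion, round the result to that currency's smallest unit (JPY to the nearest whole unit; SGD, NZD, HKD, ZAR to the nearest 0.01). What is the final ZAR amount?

CAD 600,000.00 × 1.10328 = SGD 661,968.00
SGD 661,968.00 × 1.00610 = NZD 666,006.00
NZD 666,006.00 ÷ 0.00965602 = JPY 68,973,138
JPY 68,973,138 × 0.0538274 = HKD 3,712,644.69
HKD 3,712,644.69 × 2.06416 = ZAR 7,663,492.66

ZAR 7,663,492.66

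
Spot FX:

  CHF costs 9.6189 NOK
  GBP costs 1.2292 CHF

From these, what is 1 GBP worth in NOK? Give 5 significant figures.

GBP/NOK = 11.824

1 GBP × 1.2292 = 1.2292 CHF
1.2292 CHF × 9.6189 = 11.8236 NOK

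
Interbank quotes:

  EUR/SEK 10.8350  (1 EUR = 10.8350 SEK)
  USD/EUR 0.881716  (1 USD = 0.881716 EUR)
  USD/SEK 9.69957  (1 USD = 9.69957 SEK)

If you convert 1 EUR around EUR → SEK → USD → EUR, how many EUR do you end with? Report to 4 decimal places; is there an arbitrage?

0.9849 (arbitrage exists)

Around EUR → SEK → USD → EUR: 1 × 10.8350 ÷ 9.69957 × 0.881716 = 0.984930
Product < 1; profitable direction is EUR → USD → SEK → EUR.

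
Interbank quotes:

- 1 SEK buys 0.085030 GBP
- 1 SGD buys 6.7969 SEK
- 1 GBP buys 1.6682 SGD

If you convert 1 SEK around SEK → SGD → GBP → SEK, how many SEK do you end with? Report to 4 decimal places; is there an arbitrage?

Around SEK → SGD → GBP → SEK: 1 ÷ 6.7969 ÷ 1.6682 ÷ 0.085030 = 1.037215
Product > 1; profitable direction is SEK → SGD → GBP → SEK.

1.0372 (arbitrage exists)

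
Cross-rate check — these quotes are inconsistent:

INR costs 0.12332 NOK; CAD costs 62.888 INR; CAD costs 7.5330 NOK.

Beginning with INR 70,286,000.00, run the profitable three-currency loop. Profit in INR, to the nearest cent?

Profit: INR 2,074,600.13

Profitable loop is INR → NOK → CAD → INR:
INR 70,286,000.00 × 0.12332 = NOK 8,667,669.52
NOK 8,667,669.52 ÷ 7.5330 = CAD 1,150,626.51
CAD 1,150,626.51 × 62.888 = INR 72,360,600.13
Profit = INR 72,360,600.13 − INR 70,286,000.00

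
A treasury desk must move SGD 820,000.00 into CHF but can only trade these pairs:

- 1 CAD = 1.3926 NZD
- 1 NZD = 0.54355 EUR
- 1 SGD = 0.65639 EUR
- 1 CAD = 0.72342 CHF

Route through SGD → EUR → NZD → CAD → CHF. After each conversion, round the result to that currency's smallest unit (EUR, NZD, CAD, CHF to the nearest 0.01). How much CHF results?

SGD 820,000.00 × 0.65639 = EUR 538,239.80
EUR 538,239.80 ÷ 0.54355 = NZD 990,230.52
NZD 990,230.52 ÷ 1.3926 = CAD 711,066.01
CAD 711,066.01 × 0.72342 = CHF 514,399.37

CHF 514,399.37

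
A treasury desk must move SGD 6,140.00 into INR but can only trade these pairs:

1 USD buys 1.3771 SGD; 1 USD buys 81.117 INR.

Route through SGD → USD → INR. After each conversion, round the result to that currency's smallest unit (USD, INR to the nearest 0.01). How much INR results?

SGD 6,140.00 ÷ 1.3771 = USD 4,458.64
USD 4,458.64 × 81.117 = INR 361,671.50

INR 361,671.50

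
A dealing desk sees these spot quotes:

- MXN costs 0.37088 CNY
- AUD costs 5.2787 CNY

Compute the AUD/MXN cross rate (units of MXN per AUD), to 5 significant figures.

AUD/MXN = 14.233

1 AUD × 5.2787 = 5.2787 CNY
5.2787 CNY ÷ 0.37088 = 14.2329 MXN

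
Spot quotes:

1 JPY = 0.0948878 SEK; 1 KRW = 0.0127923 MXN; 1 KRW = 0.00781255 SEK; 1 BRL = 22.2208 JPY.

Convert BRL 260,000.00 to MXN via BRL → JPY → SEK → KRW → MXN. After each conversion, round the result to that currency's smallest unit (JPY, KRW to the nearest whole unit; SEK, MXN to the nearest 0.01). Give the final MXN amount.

BRL 260,000.00 × 22.2208 = JPY 5,777,408
JPY 5,777,408 × 0.0948878 = SEK 548,205.53
SEK 548,205.53 ÷ 0.00781255 = KRW 70,169,859
KRW 70,169,859 × 0.0127923 = MXN 897,633.89

MXN 897,633.89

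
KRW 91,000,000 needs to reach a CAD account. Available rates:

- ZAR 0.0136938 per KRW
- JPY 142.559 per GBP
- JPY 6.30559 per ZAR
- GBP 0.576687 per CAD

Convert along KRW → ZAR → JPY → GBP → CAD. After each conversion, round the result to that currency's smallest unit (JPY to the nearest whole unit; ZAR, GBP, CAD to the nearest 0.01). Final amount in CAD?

KRW 91,000,000 × 0.0136938 = ZAR 1,246,135.80
ZAR 1,246,135.80 × 6.30559 = JPY 7,857,621
JPY 7,857,621 ÷ 142.559 = GBP 55,118.38
GBP 55,118.38 ÷ 0.576687 = CAD 95,577.64

CAD 95,577.64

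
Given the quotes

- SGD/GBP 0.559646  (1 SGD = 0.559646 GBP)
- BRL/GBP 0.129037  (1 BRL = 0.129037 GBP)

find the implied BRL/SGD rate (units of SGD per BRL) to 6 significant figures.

BRL/SGD = 0.230569

1 BRL × 0.129037 = 0.129037 GBP
0.129037 GBP ÷ 0.559646 = 0.230569 SGD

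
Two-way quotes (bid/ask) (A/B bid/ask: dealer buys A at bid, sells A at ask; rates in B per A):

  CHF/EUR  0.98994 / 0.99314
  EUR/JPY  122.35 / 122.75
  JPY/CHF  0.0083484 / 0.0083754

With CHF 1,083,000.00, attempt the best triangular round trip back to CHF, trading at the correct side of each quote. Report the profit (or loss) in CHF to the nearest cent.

Best loop CHF → EUR → JPY → CHF:
CHF 1,083,000.00 × 0.98994 (sell CHF at bid) = EUR 1,072,105.02
EUR 1,072,105.02 × 122.35 (sell EUR at bid) = JPY 131,172,049
JPY 131,172,049 × 0.0083484 (sell JPY at bid) = CHF 1,095,076.74

Net profit: CHF 12,076.74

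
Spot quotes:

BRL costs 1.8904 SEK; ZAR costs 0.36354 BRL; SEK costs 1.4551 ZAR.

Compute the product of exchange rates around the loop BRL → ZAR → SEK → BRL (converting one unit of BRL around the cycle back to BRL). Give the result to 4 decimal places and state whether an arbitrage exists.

Around BRL → ZAR → SEK → BRL: 1 ÷ 0.36354 ÷ 1.4551 ÷ 1.8904 = 1.000003
Product ≈ 1 (deviation 0.000%, within rounding noise).

1.0000 (no arbitrage)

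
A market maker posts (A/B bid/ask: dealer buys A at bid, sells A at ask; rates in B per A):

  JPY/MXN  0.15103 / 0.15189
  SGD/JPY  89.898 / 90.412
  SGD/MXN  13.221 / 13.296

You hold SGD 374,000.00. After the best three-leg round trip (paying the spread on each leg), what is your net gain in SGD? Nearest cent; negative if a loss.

Net profit: SGD 7,912.48

Best loop SGD → JPY → MXN → SGD:
SGD 374,000.00 × 89.898 (sell SGD at bid) = JPY 33,621,852
JPY 33,621,852 × 0.15103 (sell JPY at bid) = MXN 5,077,908.31
MXN 5,077,908.31 ÷ 13.296 (buy SGD at ask) = SGD 381,912.48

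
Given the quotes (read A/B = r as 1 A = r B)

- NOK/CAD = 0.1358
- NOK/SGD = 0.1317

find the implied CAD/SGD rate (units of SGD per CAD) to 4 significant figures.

1 CAD ÷ 0.1358 = 7.36377 NOK
7.36377 NOK × 0.1317 = 0.969809 SGD

CAD/SGD = 0.9698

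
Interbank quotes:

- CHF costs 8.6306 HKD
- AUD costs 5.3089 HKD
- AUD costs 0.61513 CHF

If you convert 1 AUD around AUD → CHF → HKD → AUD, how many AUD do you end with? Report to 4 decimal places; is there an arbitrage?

Around AUD → CHF → HKD → AUD: 1 × 0.61513 × 8.6306 ÷ 5.3089 = 1.000008
Product ≈ 1 (deviation 0.001%, within rounding noise).

1.0000 (no arbitrage)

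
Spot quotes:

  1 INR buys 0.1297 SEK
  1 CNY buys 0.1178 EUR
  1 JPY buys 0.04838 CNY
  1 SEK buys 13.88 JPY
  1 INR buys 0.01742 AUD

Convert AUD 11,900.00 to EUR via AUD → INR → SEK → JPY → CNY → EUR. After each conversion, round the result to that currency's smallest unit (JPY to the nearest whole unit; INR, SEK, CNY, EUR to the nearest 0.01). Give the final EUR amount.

AUD 11,900.00 ÷ 0.01742 = INR 683,122.85
INR 683,122.85 × 0.1297 = SEK 88,601.03
SEK 88,601.03 × 13.88 = JPY 1,229,782
JPY 1,229,782 × 0.04838 = CNY 59,496.85
CNY 59,496.85 × 0.1178 = EUR 7,008.73

EUR 7,008.73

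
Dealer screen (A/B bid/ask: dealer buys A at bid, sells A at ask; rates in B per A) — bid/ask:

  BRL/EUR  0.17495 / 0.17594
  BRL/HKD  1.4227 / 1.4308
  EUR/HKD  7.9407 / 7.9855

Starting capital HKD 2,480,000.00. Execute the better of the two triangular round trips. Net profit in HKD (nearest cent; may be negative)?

Best loop HKD → EUR → BRL → HKD:
HKD 2,480,000.00 ÷ 7.9855 (buy EUR at ask) = EUR 310,562.90
EUR 310,562.90 ÷ 0.17594 (buy BRL at ask) = BRL 1,765,163.67
BRL 1,765,163.67 × 1.4227 (sell BRL at bid) = HKD 2,511,298.35

Net profit: HKD 31,298.35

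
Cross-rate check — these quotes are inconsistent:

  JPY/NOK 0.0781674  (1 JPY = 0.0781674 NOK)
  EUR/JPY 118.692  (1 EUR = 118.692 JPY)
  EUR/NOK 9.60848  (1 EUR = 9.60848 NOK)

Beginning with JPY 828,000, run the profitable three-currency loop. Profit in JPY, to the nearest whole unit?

Profitable loop is JPY → EUR → NOK → JPY:
JPY 828,000 ÷ 118.692 = EUR 6,976.04
EUR 6,976.04 × 9.60848 = NOK 67,029.13
NOK 67,029.13 ÷ 0.0781674 = JPY 857,507
Profit = JPY 857,507 − JPY 828,000

Profit: JPY 29,507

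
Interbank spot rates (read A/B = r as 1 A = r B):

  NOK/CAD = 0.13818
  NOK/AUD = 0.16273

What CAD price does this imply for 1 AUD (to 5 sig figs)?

AUD/CAD = 0.84914

1 AUD ÷ 0.16273 = 6.14515 NOK
6.14515 NOK × 0.13818 = 0.849137 CAD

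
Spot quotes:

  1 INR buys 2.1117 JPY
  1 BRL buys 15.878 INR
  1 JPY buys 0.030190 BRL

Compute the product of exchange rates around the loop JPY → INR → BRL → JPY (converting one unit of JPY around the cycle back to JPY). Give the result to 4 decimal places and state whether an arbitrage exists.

Around JPY → INR → BRL → JPY: 1 ÷ 2.1117 ÷ 15.878 ÷ 0.030190 = 0.987891
Product < 1; profitable direction is JPY → BRL → INR → JPY.

0.9879 (arbitrage exists)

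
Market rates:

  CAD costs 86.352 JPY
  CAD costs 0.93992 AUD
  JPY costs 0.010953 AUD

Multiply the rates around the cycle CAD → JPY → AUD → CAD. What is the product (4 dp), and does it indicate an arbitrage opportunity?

Around CAD → JPY → AUD → CAD: 1 × 86.352 × 0.010953 ÷ 0.93992 = 1.006270
Product > 1; profitable direction is CAD → JPY → AUD → CAD.

1.0063 (arbitrage exists)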